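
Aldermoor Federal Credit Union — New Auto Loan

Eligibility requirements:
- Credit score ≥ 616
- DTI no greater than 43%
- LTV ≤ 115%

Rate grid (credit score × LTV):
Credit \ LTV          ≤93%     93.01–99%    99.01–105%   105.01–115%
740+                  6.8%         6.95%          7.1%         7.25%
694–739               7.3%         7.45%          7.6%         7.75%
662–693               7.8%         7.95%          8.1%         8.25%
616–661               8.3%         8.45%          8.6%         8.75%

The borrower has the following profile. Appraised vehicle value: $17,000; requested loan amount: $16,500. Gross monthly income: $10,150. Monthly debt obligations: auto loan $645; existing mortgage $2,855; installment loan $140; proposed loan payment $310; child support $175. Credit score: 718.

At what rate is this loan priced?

7.45%

Credit score 718 ≥ 616; Total monthly debts = (645 + 2,855 + 140 + 310 + 175) = 4,125. DTI: 4,125 ÷ 10,150 = 40.6%, within the 43% cap
Loan-to-value = 16,500/17,000 = 97.1% — pass (115% max)
Score 718 is in the 694–739 band; LTV 97.1% is in the 93.01–99% band → 7.45%.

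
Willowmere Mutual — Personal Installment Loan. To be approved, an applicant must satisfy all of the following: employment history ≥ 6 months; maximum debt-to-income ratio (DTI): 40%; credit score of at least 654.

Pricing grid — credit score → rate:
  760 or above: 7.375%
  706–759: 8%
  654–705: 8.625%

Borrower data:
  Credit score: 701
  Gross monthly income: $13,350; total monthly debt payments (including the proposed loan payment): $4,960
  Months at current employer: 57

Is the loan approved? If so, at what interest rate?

Credit score 701 ≥ 654 (meets minimum)
Employment 57 ≥ 6 months
DTI = 4,960/13,350 = 37.2% ≤ 40%
All requirements met. Score 701 falls in the 654–705 tier → 8.625%.

Approved at 8.625%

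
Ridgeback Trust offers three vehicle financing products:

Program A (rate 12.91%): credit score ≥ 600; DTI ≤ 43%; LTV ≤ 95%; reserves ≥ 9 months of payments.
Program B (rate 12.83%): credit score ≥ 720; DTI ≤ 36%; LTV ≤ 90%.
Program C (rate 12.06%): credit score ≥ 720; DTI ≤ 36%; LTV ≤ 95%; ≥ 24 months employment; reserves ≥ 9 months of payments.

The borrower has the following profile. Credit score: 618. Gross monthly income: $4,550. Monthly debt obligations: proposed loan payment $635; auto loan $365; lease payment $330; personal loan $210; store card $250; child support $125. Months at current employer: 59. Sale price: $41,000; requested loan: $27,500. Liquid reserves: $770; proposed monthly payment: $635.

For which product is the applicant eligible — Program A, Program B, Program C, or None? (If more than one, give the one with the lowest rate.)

None

Total debts = (635 + 365 + 330 + 210 + 250 + 125) = 1,915; DTI = 1,915/4,550 = 42.1%.
LTV = 27,500/41,000 = 67.1%.
Reserves = 770/635 = 1.2 months.
Program A: score 618 ≥ 600; DTI 42.1% ≤ 43%; LTV 67.1% ≤ 95%; reserves 1.2 < 9 mo → does not qualify.
Program B: score 618 < 720; DTI 42.1% > 36%; LTV 67.1% ≤ 90% → does not qualify.
Program C: score 618 < 720; DTI 42.1% > 36%; LTV 67.1% ≤ 95%; employment 59 ≥ 24 mo; reserves 1.2 < 9 mo → does not qualify.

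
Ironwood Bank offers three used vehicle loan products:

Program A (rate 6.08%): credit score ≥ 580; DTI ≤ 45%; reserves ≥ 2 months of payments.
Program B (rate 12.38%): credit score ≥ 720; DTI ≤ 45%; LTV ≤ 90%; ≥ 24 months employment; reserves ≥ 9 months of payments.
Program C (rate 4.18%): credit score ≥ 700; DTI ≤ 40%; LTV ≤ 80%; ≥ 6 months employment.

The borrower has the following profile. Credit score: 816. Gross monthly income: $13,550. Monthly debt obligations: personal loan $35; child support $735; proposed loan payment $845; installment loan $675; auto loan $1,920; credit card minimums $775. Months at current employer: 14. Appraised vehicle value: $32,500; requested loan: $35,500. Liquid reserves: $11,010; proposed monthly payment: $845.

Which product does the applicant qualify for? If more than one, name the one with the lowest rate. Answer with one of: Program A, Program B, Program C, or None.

Total debts = (35 + 735 + 845 + 675 + 1,920 + 775) = 4,985; DTI = 4,985/13,550 = 36.8%.
LTV = 35,500/32,500 = 109.2%.
Reserves = 11,010/845 = 13.0 months.
Program A: score 816 ≥ 580; DTI 36.8% ≤ 45%; reserves 13.0 ≥ 2 mo → qualifies.
Program B: score 816 ≥ 720; DTI 36.8% ≤ 45%; LTV 109.2% > 90%; employment 14 < 24 mo; reserves 13.0 ≥ 9 mo → does not qualify.
Program C: score 816 ≥ 700; DTI 36.8% ≤ 40%; LTV 109.2% > 80%; employment 14 ≥ 6 mo → does not qualify.

Program A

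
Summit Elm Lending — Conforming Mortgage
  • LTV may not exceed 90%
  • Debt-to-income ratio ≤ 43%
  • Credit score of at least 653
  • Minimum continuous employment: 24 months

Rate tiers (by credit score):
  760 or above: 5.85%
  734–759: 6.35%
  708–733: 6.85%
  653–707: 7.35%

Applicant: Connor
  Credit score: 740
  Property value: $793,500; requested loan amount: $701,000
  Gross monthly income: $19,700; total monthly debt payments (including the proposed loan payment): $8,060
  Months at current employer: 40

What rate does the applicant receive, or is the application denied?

Approved at 6.35%

Credit score 740 ≥ 653 (meets minimum)
Employment 40 ≥ 24 months
LTV: 701,000 ÷ 793,500 = 88.3%, within 90% cap
DTI: 8,060 ÷ 19,700 = 40.9%, within the 43% cap
All requirements met. Score 740 falls in the 734–759 tier → 6.35%.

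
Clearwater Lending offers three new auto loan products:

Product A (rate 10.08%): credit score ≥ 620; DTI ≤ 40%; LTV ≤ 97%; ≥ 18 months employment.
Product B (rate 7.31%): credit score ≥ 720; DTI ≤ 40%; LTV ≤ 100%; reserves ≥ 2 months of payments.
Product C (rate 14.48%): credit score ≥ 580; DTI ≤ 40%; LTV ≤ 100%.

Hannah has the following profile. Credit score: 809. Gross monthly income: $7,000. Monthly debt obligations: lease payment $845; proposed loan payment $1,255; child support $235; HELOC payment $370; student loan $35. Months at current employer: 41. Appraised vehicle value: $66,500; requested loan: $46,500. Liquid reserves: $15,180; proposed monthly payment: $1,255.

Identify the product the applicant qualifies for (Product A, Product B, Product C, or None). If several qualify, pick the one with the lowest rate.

Product B

Total debts = (845 + 1,255 + 235 + 370 + 35) = 2,740; DTI = 2,740/7,000 = 39.1%.
LTV = 46,500/66,500 = 69.9%.
Reserves = 15,180/1,255 = 12.1 months.
Product A: score 809 ≥ 620; DTI 39.1% ≤ 40%; LTV 69.9% ≤ 97%; employment 41 ≥ 18 mo → qualifies.
Product B: score 809 ≥ 720; DTI 39.1% ≤ 40%; LTV 69.9% ≤ 100%; reserves 12.1 ≥ 2 mo → qualifies.
Product C: score 809 ≥ 580; DTI 39.1% ≤ 40%; LTV 69.9% ≤ 100% → qualifies.
Qualifying: Product A, Product B, Product C. Lowest rate is 7.31% → Product B.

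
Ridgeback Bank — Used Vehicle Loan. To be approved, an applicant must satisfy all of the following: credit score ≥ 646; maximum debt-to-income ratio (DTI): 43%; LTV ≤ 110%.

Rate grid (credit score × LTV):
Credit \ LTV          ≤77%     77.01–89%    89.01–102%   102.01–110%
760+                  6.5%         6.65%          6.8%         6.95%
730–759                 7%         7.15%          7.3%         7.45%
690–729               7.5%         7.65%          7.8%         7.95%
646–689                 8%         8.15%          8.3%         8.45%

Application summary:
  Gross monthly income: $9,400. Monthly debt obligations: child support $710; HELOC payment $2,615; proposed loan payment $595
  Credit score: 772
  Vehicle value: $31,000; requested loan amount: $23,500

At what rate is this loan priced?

Credit score 772 ≥ 646; Total monthly debts = (710 + 2,615 + 595) = 3,920. DTI = 3,920/9,400 = 41.7% ≤ 43%
LTV: 23,500 ÷ 31,000 = 75.8%, within 110% cap
Row: 772 falls in 760+. Column: 75.8% falls in ≤77%. Rate = 6.5%.

6.5%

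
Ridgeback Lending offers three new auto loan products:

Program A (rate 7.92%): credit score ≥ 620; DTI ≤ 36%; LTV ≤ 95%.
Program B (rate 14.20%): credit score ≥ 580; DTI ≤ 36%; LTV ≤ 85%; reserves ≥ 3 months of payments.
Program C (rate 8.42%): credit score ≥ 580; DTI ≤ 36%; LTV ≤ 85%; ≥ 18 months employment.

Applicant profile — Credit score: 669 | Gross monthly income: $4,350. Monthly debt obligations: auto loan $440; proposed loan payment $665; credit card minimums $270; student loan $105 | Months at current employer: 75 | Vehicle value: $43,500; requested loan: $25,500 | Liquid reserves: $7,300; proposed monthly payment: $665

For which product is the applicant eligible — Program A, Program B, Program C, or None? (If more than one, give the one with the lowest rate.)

Program A

Total debts = (440 + 665 + 270 + 105) = 1,480; DTI = 1,480/4,350 = 34%.
LTV = 25,500/43,500 = 58.6%.
Reserves = 7,300/665 = 11.0 months.
Program A: score 669 ≥ 620; DTI 34% ≤ 36%; LTV 58.6% ≤ 95% → qualifies.
Program B: score 669 ≥ 580; DTI 34% ≤ 36%; LTV 58.6% ≤ 85%; reserves 11.0 ≥ 3 mo → qualifies.
Program C: score 669 ≥ 580; DTI 34% ≤ 36%; LTV 58.6% ≤ 85%; employment 75 ≥ 18 mo → qualifies.
Qualifying: Program A, Program B, Program C. Lowest rate is 7.92% → Program A.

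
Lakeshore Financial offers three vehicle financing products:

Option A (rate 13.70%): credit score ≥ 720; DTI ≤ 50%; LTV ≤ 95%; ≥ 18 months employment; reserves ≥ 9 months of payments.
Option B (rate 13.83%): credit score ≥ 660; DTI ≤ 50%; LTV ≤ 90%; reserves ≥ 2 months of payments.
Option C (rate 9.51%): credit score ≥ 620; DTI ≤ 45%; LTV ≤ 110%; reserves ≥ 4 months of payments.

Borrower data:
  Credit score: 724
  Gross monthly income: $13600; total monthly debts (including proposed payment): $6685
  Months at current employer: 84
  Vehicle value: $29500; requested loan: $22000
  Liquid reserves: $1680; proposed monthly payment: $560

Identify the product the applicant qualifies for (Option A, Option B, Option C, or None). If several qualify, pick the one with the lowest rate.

Option B

DTI = 6,685/13,600 = 49.2%.
LTV = 22,000/29,500 = 74.6%.
Reserves = 1,680/560 = 3.0 months.
Option A: score 724 ≥ 720; DTI 49.2% ≤ 50%; LTV 74.6% ≤ 95%; employment 84 ≥ 18 mo; reserves 3.0 < 9 mo → does not qualify.
Option B: score 724 ≥ 660; DTI 49.2% ≤ 50%; LTV 74.6% ≤ 90%; reserves 3.0 ≥ 2 mo → qualifies.
Option C: score 724 ≥ 620; DTI 49.2% > 45%; LTV 74.6% ≤ 110%; reserves 3.0 < 4 mo → does not qualify.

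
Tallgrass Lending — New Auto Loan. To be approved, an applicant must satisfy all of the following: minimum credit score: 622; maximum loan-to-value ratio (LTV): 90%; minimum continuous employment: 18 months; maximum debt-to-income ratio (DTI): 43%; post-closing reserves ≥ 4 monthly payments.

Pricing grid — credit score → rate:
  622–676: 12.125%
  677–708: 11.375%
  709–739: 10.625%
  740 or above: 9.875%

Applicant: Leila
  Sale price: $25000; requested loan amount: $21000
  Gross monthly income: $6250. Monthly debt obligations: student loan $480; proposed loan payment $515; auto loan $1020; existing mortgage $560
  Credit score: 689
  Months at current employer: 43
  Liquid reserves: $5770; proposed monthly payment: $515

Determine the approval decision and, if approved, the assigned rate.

Credit score 689 ≥ 622 (meets minimum)
Employment 43 ≥ 18 months
LTV: 21,000 ÷ 25,000 = 84%, within 90% cap
Total monthly debts = (480 + 515 + 1,020 + 560) = 2,575. Debt-to-income = 2,575/6,250 = 41.2% — meets 43% limit
Liquid reserves cover 5,770/515 = 11.2 months — ≥ 4 required
All requirements met. Score 689 falls in the 677–708 tier → 11.375%.

Approved at 11.375%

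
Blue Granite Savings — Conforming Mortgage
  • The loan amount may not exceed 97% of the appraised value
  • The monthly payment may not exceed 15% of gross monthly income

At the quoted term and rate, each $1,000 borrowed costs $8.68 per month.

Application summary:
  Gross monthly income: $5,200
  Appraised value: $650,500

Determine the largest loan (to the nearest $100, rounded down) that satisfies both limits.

$89,800

Payment cap: 15% × $5,200 = $780/month.
At $8.68 per $1,000, that supports 780/8.68 × 1,000 ≈ $89,861 → $89,800.
LTV cap: 97% × $650,500 = $630,985 → $630,900.
Binding constraint: payment-to-income.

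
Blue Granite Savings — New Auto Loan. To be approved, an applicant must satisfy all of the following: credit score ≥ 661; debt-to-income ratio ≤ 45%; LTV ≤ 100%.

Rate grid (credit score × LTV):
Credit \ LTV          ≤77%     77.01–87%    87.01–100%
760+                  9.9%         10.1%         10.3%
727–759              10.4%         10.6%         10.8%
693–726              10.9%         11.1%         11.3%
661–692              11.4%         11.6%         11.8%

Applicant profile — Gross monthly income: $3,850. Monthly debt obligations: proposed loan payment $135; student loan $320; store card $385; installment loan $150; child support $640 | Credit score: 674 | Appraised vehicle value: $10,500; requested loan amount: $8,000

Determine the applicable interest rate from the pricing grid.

11.4%

Credit score 674 ≥ 661; Total monthly debts = (135 + 320 + 385 + 150 + 640) = 1,630. DTI = 1,630/3,850 = 42.3% ≤ 45%
Loan-to-value = 8,000/10,500 = 76.2% — pass (100% max)
Row: 674 falls in 661–692. Column: 76.2% falls in ≤77%. Rate = 11.4%.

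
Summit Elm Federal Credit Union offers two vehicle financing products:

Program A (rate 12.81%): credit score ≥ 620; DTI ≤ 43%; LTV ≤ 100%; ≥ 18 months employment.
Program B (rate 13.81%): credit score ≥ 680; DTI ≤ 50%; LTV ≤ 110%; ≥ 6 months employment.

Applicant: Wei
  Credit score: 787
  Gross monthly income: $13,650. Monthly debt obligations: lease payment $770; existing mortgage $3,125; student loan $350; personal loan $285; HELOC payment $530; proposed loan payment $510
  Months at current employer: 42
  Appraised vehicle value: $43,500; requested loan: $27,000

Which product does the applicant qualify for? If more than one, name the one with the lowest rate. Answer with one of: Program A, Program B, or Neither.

Total debts = (770 + 3,125 + 350 + 285 + 530 + 510) = 5,570; DTI = 5,570/13,650 = 40.8%.
LTV = 27,000/43,500 = 62.1%.
Program A: score 787 ≥ 620; DTI 40.8% ≤ 43%; LTV 62.1% ≤ 100%; employment 42 ≥ 18 mo → qualifies.
Program B: score 787 ≥ 680; DTI 40.8% ≤ 50%; LTV 62.1% ≤ 110%; employment 42 ≥ 6 mo → qualifies.
Qualifying: Program A, Program B. Lowest rate is 12.81% → Program A.

Program A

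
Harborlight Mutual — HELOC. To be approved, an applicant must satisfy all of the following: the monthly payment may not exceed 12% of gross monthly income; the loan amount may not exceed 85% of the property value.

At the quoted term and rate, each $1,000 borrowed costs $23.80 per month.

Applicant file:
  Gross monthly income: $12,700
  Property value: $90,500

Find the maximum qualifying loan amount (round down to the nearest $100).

Payment cap: 12% × $12,700 = $1,524/month.
At $23.80 per $1,000, that supports 1,524/23.80 × 1,000 ≈ $64,033 → $64,000.
LTV cap: 85% × $90,500 = $76,925 → $76,900.
Binding constraint: payment-to-income.

$64,000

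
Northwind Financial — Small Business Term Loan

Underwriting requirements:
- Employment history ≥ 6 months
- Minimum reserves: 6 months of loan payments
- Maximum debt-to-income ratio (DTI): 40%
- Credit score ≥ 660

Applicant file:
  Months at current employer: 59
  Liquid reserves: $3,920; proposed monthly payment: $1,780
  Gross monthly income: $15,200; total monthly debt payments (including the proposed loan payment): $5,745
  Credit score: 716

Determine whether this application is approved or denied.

Employment 59 ≥ 6 months
Reserves = 3,920/1,780 = 2.2 months < 6
DTI: 5,745 ÷ 15,200 = 37.8%, within the 40% cap
Credit score 716 ≥ 660 (meets)
Fails on reserves.

Denied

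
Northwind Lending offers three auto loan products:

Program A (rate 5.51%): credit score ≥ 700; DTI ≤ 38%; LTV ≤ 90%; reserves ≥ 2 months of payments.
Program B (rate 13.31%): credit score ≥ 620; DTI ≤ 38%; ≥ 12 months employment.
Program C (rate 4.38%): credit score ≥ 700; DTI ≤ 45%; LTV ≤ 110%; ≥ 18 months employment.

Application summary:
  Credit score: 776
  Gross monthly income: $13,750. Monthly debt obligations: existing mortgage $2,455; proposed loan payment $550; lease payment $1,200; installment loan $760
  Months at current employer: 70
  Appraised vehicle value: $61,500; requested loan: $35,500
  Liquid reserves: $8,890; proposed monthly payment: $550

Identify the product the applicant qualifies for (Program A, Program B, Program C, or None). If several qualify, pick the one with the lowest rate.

Program C

Total debts = (2,455 + 550 + 1,200 + 760) = 4,965; DTI = 4,965/13,750 = 36.1%.
LTV = 35,500/61,500 = 57.7%.
Reserves = 8,890/550 = 16.2 months.
Program A: score 776 ≥ 700; DTI 36.1% ≤ 38%; LTV 57.7% ≤ 90%; reserves 16.2 ≥ 2 mo → qualifies.
Program B: score 776 ≥ 620; DTI 36.1% ≤ 38%; employment 70 ≥ 12 mo → qualifies.
Program C: score 776 ≥ 700; DTI 36.1% ≤ 45%; LTV 57.7% ≤ 110%; employment 70 ≥ 18 mo → qualifies.
Qualifying: Program A, Program B, Program C. Lowest rate is 4.38% → Program C.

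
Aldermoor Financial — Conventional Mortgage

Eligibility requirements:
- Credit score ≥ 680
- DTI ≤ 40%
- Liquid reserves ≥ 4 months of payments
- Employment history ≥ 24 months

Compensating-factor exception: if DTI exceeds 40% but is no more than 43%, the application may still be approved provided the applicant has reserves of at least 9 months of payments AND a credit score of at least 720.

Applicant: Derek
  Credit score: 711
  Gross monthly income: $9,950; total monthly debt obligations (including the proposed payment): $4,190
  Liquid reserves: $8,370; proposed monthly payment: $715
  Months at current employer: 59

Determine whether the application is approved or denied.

Credit score 711 ≥ 680 (meets base)
DTI: 4,190 ÷ 9,950 = 42.1%, over the 40% base limit.
Reserves: 8,370 ÷ 715 = 11.7 months (meets 4-month minimum)
Employment 59 ≥ 24 months
DTI 42.1% is within the 40%–43% exception band; checking compensating factors.
Reserves 11.7 ≥ 9 months; credit score 711 < 720.
Compensating-factor requirement not fully met.

Denied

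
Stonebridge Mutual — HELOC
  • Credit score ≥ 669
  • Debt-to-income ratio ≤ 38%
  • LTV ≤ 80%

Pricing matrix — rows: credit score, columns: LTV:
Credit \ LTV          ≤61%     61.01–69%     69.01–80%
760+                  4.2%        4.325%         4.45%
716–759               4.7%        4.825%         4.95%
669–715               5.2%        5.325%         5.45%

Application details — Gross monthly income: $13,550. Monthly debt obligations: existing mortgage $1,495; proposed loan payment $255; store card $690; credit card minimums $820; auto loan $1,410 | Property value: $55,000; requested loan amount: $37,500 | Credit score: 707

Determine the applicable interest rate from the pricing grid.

Credit score 707 ≥ 669; Total monthly debts = (1,495 + 255 + 690 + 820 + 1,410) = 4,670. Debt-to-income = 4,670/13,550 = 34.5% — meets 38% limit
Loan-to-value = 37,500/55,000 = 68.2% — pass (80% max)
Row: 707 falls in 669–715. Column: 68.2% falls in 61.01–69%. Rate = 5.325%.

5.325%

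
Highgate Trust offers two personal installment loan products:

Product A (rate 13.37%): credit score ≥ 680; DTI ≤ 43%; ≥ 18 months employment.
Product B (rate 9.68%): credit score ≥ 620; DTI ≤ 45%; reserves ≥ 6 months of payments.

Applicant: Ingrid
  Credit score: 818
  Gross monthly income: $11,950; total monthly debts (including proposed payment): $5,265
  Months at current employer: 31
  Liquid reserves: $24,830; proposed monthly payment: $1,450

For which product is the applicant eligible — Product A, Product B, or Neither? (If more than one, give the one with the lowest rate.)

Product B

DTI = 5,265/11,950 = 44.1%.
Reserves = 24,830/1,450 = 17.1 months.
Product A: score 818 ≥ 680; DTI 44.1% > 43%; employment 31 ≥ 18 mo → does not qualify.
Product B: score 818 ≥ 620; DTI 44.1% ≤ 45%; reserves 17.1 ≥ 6 mo → qualifies.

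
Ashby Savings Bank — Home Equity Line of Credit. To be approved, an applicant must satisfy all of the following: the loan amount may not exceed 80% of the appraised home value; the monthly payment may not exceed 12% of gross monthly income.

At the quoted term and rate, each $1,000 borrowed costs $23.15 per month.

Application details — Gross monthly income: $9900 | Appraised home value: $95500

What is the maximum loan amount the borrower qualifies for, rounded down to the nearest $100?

$51,300

Payment cap: 12% × $9,900 = $1,188/month.
At $23.15 per $1,000, that supports 1,188/23.15 × 1,000 ≈ $51,317 → $51,300.
LTV cap: 80% × $95,500 = $76,400 → $76,400.
Binding constraint: payment-to-income.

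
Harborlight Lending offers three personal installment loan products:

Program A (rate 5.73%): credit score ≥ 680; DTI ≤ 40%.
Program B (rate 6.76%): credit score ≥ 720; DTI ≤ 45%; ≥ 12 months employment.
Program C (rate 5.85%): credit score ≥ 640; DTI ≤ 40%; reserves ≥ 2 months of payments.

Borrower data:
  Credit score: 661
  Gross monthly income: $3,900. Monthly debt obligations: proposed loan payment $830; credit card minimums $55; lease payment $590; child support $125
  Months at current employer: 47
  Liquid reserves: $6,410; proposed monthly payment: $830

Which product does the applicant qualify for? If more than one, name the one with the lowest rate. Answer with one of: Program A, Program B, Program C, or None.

Total debts = (830 + 55 + 590 + 125) = 1,600; DTI = 1,600/3,900 = 41%.
Reserves = 6,410/830 = 7.7 months.
Program A: score 661 < 680; DTI 41% > 40% → does not qualify.
Program B: score 661 < 720; DTI 41% ≤ 45%; employment 47 ≥ 12 mo → does not qualify.
Program C: score 661 ≥ 640; DTI 41% > 40%; reserves 7.7 ≥ 2 mo → does not qualify.

None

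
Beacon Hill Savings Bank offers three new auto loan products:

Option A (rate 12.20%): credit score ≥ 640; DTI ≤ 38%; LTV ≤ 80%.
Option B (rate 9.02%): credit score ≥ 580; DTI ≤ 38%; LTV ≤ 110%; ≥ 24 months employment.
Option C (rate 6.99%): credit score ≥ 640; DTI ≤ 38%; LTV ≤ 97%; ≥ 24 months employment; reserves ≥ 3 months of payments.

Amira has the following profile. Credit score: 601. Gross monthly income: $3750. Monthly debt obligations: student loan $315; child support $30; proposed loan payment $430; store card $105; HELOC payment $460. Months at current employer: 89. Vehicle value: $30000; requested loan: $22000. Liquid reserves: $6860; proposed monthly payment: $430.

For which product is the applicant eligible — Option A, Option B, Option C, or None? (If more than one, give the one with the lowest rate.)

Option B

Total debts = (315 + 30 + 430 + 105 + 460) = 1,340; DTI = 1,340/3,750 = 35.7%.
LTV = 22,000/30,000 = 73.3%.
Reserves = 6,860/430 = 16.0 months.
Option A: score 601 < 640; DTI 35.7% ≤ 38%; LTV 73.3% ≤ 80% → does not qualify.
Option B: score 601 ≥ 580; DTI 35.7% ≤ 38%; LTV 73.3% ≤ 110%; employment 89 ≥ 24 mo → qualifies.
Option C: score 601 < 640; DTI 35.7% ≤ 38%; LTV 73.3% ≤ 97%; employment 89 ≥ 24 mo; reserves 16.0 ≥ 3 mo → does not qualify.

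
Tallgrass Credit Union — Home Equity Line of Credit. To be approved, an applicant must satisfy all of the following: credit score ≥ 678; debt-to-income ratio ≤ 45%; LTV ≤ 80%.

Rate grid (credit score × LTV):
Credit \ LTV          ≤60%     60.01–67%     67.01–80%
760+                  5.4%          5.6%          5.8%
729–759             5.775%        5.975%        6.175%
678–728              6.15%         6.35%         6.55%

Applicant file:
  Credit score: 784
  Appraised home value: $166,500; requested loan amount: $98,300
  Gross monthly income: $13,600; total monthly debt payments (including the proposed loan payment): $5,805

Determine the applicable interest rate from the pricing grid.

Credit score 784 ≥ 678; DTI: 5,805 ÷ 13,600 = 42.7%, within the 45% cap
LTV: 98,300 ÷ 166,500 = 59%, within 80% cap
Credit 784 → row 760+; LTV 59% → column ≤60%. Grid cell → 5.4%.

5.4%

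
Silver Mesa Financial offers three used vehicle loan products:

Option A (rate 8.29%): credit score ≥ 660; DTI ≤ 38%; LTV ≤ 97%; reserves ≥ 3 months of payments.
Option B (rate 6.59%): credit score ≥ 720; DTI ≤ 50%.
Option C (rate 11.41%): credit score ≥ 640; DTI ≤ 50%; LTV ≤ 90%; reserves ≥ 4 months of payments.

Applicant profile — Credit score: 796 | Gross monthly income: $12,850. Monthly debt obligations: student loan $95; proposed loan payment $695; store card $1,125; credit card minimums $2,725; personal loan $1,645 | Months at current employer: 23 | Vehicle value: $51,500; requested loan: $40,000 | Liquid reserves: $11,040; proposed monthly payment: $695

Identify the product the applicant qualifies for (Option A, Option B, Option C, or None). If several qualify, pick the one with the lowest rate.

Total debts = (95 + 695 + 1,125 + 2,725 + 1,645) = 6,285; DTI = 6,285/12,850 = 48.9%.
LTV = 40,000/51,500 = 77.7%.
Reserves = 11,040/695 = 15.9 months.
Option A: score 796 ≥ 660; DTI 48.9% > 38%; LTV 77.7% ≤ 97%; reserves 15.9 ≥ 3 mo → does not qualify.
Option B: score 796 ≥ 720; DTI 48.9% ≤ 50% → qualifies.
Option C: score 796 ≥ 640; DTI 48.9% ≤ 50%; LTV 77.7% ≤ 90%; reserves 15.9 ≥ 4 mo → qualifies.
Qualifying: Option B, Option C. Lowest rate is 6.59% → Option B.

Option B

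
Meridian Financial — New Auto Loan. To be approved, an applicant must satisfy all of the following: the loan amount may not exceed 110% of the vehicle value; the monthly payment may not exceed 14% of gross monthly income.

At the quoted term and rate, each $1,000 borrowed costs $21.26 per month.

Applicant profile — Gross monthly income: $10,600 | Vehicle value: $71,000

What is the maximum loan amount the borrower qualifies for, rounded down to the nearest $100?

$69,800

Payment cap: 14% × $10,600 = $1,484/month.
At $21.26 per $1,000, that supports 1,484/21.26 × 1,000 ≈ $69,802 → $69,800.
LTV cap: 110% × $71,000 = $78,100 → $78,100.
Binding constraint: payment-to-income.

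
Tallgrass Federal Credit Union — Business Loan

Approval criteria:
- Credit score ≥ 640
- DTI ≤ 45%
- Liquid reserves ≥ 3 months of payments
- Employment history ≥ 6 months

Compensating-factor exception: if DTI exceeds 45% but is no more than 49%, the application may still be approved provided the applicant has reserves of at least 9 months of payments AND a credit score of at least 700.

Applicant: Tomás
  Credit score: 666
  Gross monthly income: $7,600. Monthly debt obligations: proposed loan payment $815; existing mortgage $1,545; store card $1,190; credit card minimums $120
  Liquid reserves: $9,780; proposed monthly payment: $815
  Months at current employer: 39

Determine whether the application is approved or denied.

Credit score 666 ≥ 640 (meets base)
Total debts = (815 + 1,545 + 1,190 + 120) = 3,670. DTI: 3,670 ÷ 7,600 = 48.3%, over the 45% base limit.
Reserves = 9,780/815 = 12.0 months ≥ 3
Employment 39 ≥ 6 months
48.3% falls in the override range (45%–49%), so the compensating-factor test applies.
Reserves 12.0 ≥ 9 months; credit score 666 < 700.
Override conditions not both satisfied; exception does not apply.

Denied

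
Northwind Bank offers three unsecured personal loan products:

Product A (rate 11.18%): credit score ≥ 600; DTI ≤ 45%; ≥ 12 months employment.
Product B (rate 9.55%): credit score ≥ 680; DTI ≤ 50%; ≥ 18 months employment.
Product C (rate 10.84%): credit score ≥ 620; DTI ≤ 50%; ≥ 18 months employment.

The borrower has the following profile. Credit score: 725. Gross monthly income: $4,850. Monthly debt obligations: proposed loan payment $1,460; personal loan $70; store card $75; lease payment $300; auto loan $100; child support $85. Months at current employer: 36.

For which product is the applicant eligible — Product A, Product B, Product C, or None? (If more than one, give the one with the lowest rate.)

Product B

Total debts = (1,460 + 70 + 75 + 300 + 100 + 85) = 2,090; DTI = 2,090/4,850 = 43.1%.
Product A: score 725 ≥ 600; DTI 43.1% ≤ 45%; employment 36 ≥ 12 mo → qualifies.
Product B: score 725 ≥ 680; DTI 43.1% ≤ 50%; employment 36 ≥ 18 mo → qualifies.
Product C: score 725 ≥ 620; DTI 43.1% ≤ 50%; employment 36 ≥ 18 mo → qualifies.
Qualifying: Product A, Product B, Product C. Lowest rate is 9.55% → Product B.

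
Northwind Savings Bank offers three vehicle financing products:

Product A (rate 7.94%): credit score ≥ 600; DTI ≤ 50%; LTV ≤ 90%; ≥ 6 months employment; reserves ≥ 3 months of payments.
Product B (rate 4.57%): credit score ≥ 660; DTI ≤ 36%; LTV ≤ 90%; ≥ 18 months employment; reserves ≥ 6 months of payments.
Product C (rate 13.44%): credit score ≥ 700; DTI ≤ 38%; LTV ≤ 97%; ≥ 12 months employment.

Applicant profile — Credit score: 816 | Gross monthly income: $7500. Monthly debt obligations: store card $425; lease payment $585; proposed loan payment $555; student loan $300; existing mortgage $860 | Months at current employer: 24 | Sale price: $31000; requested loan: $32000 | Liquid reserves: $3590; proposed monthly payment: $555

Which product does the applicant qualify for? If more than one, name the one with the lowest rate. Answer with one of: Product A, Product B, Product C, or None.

None

Total debts = (425 + 585 + 555 + 300 + 860) = 2,725; DTI = 2,725/7,500 = 36.3%.
LTV = 32,000/31,000 = 103.2%.
Reserves = 3,590/555 = 6.5 months.
Product A: score 816 ≥ 600; DTI 36.3% ≤ 50%; LTV 103.2% > 90%; employment 24 ≥ 6 mo; reserves 6.5 ≥ 3 mo → does not qualify.
Product B: score 816 ≥ 660; DTI 36.3% > 36%; LTV 103.2% > 90%; employment 24 ≥ 18 mo; reserves 6.5 ≥ 6 mo → does not qualify.
Product C: score 816 ≥ 700; DTI 36.3% ≤ 38%; LTV 103.2% > 97%; employment 24 ≥ 12 mo → does not qualify.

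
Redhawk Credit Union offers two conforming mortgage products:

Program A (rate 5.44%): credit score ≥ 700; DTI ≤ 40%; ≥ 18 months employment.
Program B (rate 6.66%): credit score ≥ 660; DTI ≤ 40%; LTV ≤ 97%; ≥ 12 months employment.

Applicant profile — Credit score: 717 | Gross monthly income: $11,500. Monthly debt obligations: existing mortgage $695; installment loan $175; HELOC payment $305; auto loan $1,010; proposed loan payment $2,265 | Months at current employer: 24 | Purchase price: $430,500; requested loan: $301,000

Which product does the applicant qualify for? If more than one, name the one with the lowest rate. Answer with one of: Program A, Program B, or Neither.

Total debts = (695 + 175 + 305 + 1,010 + 2,265) = 4,450; DTI = 4,450/11,500 = 38.7%.
LTV = 301,000/430,500 = 69.9%.
Program A: score 717 ≥ 700; DTI 38.7% ≤ 40%; employment 24 ≥ 18 mo → qualifies.
Program B: score 717 ≥ 660; DTI 38.7% ≤ 40%; LTV 69.9% ≤ 97%; employment 24 ≥ 12 mo → qualifies.
Qualifying: Program A, Program B. Lowest rate is 5.44% → Program A.

Program A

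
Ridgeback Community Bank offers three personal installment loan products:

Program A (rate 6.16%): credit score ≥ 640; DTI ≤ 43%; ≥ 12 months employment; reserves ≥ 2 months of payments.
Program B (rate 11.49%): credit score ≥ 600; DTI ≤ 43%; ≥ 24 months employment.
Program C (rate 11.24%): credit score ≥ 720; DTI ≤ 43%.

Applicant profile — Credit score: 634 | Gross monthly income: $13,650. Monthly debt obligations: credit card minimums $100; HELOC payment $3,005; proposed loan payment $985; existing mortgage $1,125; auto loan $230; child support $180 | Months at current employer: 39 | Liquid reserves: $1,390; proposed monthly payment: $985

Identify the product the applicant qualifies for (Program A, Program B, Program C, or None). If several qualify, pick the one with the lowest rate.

Total debts = (100 + 3,005 + 985 + 1,125 + 230 + 180) = 5,625; DTI = 5,625/13,650 = 41.2%.
Reserves = 1,390/985 = 1.4 months.
Program A: score 634 < 640; DTI 41.2% ≤ 43%; employment 39 ≥ 12 mo; reserves 1.4 < 2 mo → does not qualify.
Program B: score 634 ≥ 600; DTI 41.2% ≤ 43%; employment 39 ≥ 24 mo → qualifies.
Program C: score 634 < 720; DTI 41.2% ≤ 43% → does not qualify.

Program B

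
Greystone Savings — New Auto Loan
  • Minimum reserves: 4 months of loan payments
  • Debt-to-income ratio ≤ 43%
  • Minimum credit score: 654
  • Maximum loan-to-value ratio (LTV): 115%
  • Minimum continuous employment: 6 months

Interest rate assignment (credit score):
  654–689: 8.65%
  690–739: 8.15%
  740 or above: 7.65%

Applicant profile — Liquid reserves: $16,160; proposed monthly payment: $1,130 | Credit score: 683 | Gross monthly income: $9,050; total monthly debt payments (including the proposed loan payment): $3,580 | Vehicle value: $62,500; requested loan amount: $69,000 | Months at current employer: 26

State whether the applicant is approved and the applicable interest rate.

Credit score 683 ≥ 654 (meets minimum)
Loan-to-value = 69,000/62,500 = 110.4% — pass (115% max)
DTI = 3,580/9,050 = 39.6% ≤ 43%
Reserves: 16,160 ÷ 1,130 = 14.3 months (meets 4-month minimum)
Employment 26 ≥ 6 months
All requirements met. Score 683 falls in the 654–689 tier → 8.65%.

Approved at 8.65%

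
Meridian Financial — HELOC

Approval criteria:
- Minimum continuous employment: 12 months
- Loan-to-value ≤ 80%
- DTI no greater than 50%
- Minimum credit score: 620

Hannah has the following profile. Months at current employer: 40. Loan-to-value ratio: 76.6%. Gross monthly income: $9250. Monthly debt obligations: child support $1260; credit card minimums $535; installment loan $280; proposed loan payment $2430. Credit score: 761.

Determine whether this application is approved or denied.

Employment 40 ≥ 12 months
LTV 76.6% — within 80%
Total monthly debts = (1,260 + 535 + 280 + 2,430) = 4,505. DTI: 4,505 ÷ 9,250 = 48.7%, within the 50% cap
Credit score 761 ≥ 620 (meets)
All criteria satisfied.

Approved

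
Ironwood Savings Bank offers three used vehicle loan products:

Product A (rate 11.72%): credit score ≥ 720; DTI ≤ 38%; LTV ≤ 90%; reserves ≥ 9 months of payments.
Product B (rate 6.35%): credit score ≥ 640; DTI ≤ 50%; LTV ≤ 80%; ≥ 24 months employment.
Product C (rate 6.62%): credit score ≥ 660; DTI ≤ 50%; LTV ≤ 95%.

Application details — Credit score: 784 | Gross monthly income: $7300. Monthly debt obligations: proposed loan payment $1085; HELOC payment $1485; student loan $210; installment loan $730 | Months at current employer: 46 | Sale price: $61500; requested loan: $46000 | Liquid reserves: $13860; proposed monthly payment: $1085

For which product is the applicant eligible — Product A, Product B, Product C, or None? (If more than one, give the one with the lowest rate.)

Total debts = (1,085 + 1,485 + 210 + 730) = 3,510; DTI = 3,510/7,300 = 48.1%.
LTV = 46,000/61,500 = 74.8%.
Reserves = 13,860/1,085 = 12.8 months.
Product A: score 784 ≥ 720; DTI 48.1% > 38%; LTV 74.8% ≤ 90%; reserves 12.8 ≥ 9 mo → does not qualify.
Product B: score 784 ≥ 640; DTI 48.1% ≤ 50%; LTV 74.8% ≤ 80%; employment 46 ≥ 24 mo → qualifies.
Product C: score 784 ≥ 660; DTI 48.1% ≤ 50%; LTV 74.8% ≤ 95% → qualifies.
Qualifying: Product B, Product C. Lowest rate is 6.35% → Product B.

Product B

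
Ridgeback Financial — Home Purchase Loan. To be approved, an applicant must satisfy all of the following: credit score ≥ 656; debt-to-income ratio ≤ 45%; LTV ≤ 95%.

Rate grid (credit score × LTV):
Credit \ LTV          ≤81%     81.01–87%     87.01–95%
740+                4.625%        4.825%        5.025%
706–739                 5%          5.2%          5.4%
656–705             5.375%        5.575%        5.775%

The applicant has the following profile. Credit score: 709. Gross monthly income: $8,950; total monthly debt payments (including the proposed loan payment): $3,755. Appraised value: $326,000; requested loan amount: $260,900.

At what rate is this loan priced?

5%

Credit score 709 ≥ 656; DTI: 3,755 ÷ 8,950 = 42%, within the 45% cap
LTV: 260,900 ÷ 326,000 = 80%, within 95% cap
Row: 709 falls in 706–739. Column: 80% falls in ≤81%. Rate = 5%.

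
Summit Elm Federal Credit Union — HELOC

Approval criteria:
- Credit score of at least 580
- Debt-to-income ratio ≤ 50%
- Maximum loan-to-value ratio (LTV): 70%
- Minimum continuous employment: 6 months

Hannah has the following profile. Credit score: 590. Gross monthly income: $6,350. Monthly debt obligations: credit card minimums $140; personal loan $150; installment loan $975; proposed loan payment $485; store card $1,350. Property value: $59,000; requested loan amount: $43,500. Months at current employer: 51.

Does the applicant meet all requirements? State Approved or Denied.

Credit score 590 ≥ 580 (meets)
Total monthly debts = (140 + 150 + 975 + 485 + 1,350) = 3,100. Debt-to-income = 3,100/6,350 = 48.8% — meets 50% limit
Loan-to-value = 43,500/59,000 = 73.7% — fail (70% max)
Employment 51 ≥ 6 months
Fails on LTV.

Denied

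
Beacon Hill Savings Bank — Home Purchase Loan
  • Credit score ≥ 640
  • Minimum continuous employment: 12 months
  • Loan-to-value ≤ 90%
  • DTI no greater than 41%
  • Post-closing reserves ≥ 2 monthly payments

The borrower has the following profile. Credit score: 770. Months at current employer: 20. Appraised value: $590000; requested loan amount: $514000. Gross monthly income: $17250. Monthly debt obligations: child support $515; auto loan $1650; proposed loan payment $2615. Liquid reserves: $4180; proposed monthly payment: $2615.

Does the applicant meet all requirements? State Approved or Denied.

Denied

Credit score 770 ≥ 640 (meets)
Employment 20 ≥ 12 months
LTV = 514,000/590,000 = 87.1% ≤ 90%
Total monthly debts = (515 + 1,650 + 2,615) = 4,780. DTI: 4,780 ÷ 17,250 = 27.7%, within the 41% cap
Liquid reserves cover 4,180/2,615 = 1.6 months — < 2 required
Fails on reserves.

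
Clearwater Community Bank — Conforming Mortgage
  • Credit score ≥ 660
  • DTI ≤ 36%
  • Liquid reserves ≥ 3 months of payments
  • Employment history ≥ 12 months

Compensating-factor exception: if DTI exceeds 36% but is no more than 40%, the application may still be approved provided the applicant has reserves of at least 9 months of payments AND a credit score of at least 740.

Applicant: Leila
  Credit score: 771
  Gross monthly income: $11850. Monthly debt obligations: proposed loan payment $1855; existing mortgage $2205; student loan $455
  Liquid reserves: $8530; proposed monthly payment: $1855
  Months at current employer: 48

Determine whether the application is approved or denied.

Denied

Credit score 771 ≥ 660 (meets base)
Total debts = (1,855 + 2,205 + 455) = 4,515. DTI: 4,515 ÷ 11,850 = 38.1%, over the 36% base limit.
Liquid reserves cover 8,530/1,855 = 4.6 months — ≥ 3 required
Employment 48 ≥ 12 months
DTI 38.1% is within the 36%–40% exception band; checking compensating factors.
Override check — reserves: 4.6 mo (short of 9); score: 771 (ok).
Compensating-factor requirement not fully met.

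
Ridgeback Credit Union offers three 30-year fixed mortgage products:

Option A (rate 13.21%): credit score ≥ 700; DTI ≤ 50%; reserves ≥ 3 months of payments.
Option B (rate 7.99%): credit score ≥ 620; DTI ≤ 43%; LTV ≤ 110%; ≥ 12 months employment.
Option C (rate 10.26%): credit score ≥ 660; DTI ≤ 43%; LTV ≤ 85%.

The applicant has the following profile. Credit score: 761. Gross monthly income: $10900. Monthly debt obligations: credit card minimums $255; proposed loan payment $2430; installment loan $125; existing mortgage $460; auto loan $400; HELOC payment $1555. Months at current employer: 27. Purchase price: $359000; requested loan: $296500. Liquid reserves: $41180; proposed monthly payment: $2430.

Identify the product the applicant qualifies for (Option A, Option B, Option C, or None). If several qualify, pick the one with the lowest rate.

Option A

Total debts = (255 + 2,430 + 125 + 460 + 400 + 1,555) = 5,225; DTI = 5,225/10,900 = 47.9%.
LTV = 296,500/359,000 = 82.6%.
Reserves = 41,180/2,430 = 16.9 months.
Option A: score 761 ≥ 700; DTI 47.9% ≤ 50%; reserves 16.9 ≥ 3 mo → qualifies.
Option B: score 761 ≥ 620; DTI 47.9% > 43%; LTV 82.6% ≤ 110%; employment 27 ≥ 12 mo → does not qualify.
Option C: score 761 ≥ 660; DTI 47.9% > 43%; LTV 82.6% ≤ 85% → does not qualify.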